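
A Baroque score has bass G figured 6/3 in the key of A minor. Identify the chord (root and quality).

The figures 6/3 indicate a triad in first inversion.
In first inversion the root lies a sixth above the bass: a sixth above G in A minor is E.
The chord tones are G, B, E, giving E minor.

E minor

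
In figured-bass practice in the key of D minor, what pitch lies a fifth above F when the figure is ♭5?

Counting 4 letter steps above F lands on C; in D minor, that letter is C.
The b5 figure lowers it a semitone, giving Cb.

Cb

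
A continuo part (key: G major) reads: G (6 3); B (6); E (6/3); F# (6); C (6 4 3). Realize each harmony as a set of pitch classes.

G, B, E | B, D, G | E, G, C | F#, A, D | C, E, F#, A

G (6/3): G, B, E.
B (6/3): B, D, G.
E (6/3): E, G, C.
F# (6/3): F#, A, D.
C (6/4/3): C, E, F#, A.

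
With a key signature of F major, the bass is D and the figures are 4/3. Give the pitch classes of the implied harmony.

The written figures 4/3 are shorthand for 6/4/3: the 6 is implied.
A third above D in this key is F.
A fourth above D in this key is G.
A sixth above D in this key is Bb.
Together with the bass D, this spells G minor seventh in second inversion.

D, F, G, Bb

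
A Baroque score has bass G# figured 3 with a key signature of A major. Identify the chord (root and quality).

The figures 3 indicate a triad in root position.
In root position the bass is the root, so the root is G#.
The chord tones are G#, B, D, giving G# diminished.

G# diminished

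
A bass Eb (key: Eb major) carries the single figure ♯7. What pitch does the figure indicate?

Counting 6 letter steps above Eb lands on D; in Eb major, that letter is D.
The #7 figure raises it a semitone, giving D#.

D#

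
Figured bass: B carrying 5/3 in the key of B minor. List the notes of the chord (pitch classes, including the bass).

B, D, F#

A third above B in this key is D.
A fifth above B in this key is F#.
Together with the bass B, this spells B minor in root position.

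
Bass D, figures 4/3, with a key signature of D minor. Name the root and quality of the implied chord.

The figures 4/3 indicate a seventh chord in second inversion.
In second inversion the root lies a fourth above the bass: a fourth above D in D minor is G.
The chord tones are D, F, G, Bb, giving G minor seventh.

G minor seventh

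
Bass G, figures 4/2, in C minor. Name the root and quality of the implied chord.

Ab major seventh

The figures 4/2 indicate a seventh chord in third inversion.
In third inversion the root lies a second above the bass: a second above G in C minor is Ab.
The chord tones are G, Ab, C, Eb, giving Ab major seventh.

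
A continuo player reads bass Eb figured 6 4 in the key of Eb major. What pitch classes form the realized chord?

Eb, Ab, C

A fourth above Eb in this key is Ab.
A sixth above Eb in this key is C.
Together with the bass Eb, this spells Ab major in second inversion.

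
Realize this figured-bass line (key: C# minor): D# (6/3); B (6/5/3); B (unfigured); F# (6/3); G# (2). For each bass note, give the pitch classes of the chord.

D# (6/3): D#, F#, B.
B (6/5/3): B, D#, F#, G#.
B (5/3): B, D#, F#.
F# (6/3): F#, A, D#.
G# (6/4/2): G#, A, C#, E.

D#, F#, B | B, D#, F#, G# | B, D#, F# | F#, A, D# | G#, A, C#, E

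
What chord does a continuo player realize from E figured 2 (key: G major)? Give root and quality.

F# half-diminished seventh

The figures 2 indicate a seventh chord in third inversion.
In third inversion the root lies a second above the bass: a second above E in G major is F#.
The chord tones are E, F#, A, C, giving F# half-diminished seventh.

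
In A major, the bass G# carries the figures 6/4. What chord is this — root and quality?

C# minor

The figures 6/4 indicate a triad in second inversion.
In second inversion the root lies a fourth above the bass: a fourth above G# in A major is C#.
The chord tones are G#, C#, E, giving C# minor.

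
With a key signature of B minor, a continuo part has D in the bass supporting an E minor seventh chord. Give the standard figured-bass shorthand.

D is the seventh of E minor seventh, so the chord is in third inversion.
A seventh chord in third inversion is figured 6/4/2, conventionally abbreviated 4/2.

4/2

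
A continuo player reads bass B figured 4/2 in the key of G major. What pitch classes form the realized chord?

B, C, E, G

The written figures 4/2 are shorthand for 6/4/2: the 6 is implied.
A second above B in this key is C.
A fourth above B in this key is E.
A sixth above B in this key is G.
Together with the bass B, this spells C major seventh in third inversion.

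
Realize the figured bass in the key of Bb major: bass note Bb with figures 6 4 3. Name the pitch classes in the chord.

Bb, D, Eb, G

A third above Bb in this key is D.
A fourth above Bb in this key is Eb.
A sixth above Bb in this key is G.
Together with the bass Bb, this spells Eb major seventh in second inversion.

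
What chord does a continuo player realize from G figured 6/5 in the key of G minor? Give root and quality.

Eb major seventh

The figures 6/5 indicate a seventh chord in first inversion.
In first inversion the root lies a sixth above the bass: a sixth above G in G minor is Eb.
The chord tones are G, Bb, D, Eb, giving Eb major seventh.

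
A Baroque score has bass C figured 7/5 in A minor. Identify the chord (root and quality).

The figures 7/5 indicate a seventh chord in root position.
In root position the bass is the root, so the root is C.
The chord tones are C, E, G, B, giving C major seventh.

C major seventh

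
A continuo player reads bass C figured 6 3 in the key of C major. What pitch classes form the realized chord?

A third above C in this key is E.
A sixth above C in this key is A.
Together with the bass C, this spells A minor in first inversion.

C, E, A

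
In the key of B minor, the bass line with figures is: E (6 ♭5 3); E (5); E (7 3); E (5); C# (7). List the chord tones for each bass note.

E, G, Bb, C# | E, G, B | E, G, B, D | E, G, B | C#, E, G, B

E (6/b5/3): E, G, Bb, C#.
E (5/3): E, G, B.
E (7/5/3): E, G, B, D.
E (5/3): E, G, B.
C# (7/5/3): C#, E, G, B.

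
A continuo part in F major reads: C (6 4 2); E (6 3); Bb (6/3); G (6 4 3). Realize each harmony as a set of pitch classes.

C (6/4/2): C, D, F, A.
E (6/3): E, G, C.
Bb (6/3): Bb, D, G.
G (6/4/3): G, Bb, C, E.

C, D, F, A | E, G, C | Bb, D, G | G, Bb, C, E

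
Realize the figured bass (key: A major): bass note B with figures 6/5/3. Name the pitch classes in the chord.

B, D, F#, G#

A third above B in this key is D.
A fifth above B in this key is F#.
A sixth above B in this key is G#.
Together with the bass B, this spells G# half-diminished seventh in first inversion.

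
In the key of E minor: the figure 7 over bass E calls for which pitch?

Counting 6 letter steps above E lands on D; in E minor, that letter is D.

D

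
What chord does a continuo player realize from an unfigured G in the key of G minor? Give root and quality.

G minor

An unfigured bass indicates a triad in root position.
In root position the bass is the root, so the root is G.
The chord tones are G, Bb, D, giving G minor.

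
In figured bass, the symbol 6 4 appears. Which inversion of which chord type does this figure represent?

Intervals of 6/4 above the bass form a triad; the bass is the fifth, so this is second inversion.

triad, second inversion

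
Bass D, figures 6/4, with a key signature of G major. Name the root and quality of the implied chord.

G major

The figures 6/4 indicate a triad in second inversion.
In second inversion the root lies a fourth above the bass: a fourth above D in G major is G.
The chord tones are D, G, B, giving G major.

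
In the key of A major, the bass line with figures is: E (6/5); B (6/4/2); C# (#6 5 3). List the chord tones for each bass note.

E (6/5/3): E, G#, B, C#.
B (6/4/2): B, C#, E, G#.
C# (#6/5/3): C#, E, G#, A#.

E, G#, B, C# | B, C#, E, G# | C#, E, G#, A#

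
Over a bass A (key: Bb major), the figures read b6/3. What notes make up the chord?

A third above A in this key is C.
A sixth above A in this key is F, lowered to Fb by the flat.

A, C, Fb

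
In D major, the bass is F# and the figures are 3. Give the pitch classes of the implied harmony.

The written figures 3 are shorthand for 5/3: the 5 is implied.
A third above F# in this key is A.
A fifth above F# in this key is C#.
Together with the bass F#, this spells F# minor in root position.

F#, A, C#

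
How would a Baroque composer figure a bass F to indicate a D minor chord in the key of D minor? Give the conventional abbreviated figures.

6

F is the third of D minor, so the chord is in first inversion.
A triad in first inversion is figured 6/3, conventionally abbreviated 6.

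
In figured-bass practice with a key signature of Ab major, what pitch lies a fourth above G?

C

Counting 3 letter steps above G lands on C; in Ab major, that letter is C.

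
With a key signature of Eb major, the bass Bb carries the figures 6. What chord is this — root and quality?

G minor

The figures 6 indicate a triad in first inversion.
In first inversion the root lies a sixth above the bass: a sixth above Bb in Eb major is G.
The chord tones are Bb, D, G, giving G minor.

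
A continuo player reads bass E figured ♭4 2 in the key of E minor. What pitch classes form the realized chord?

E, F#, Ab, C

The written figures ♭4 2 are shorthand for 6/4/2: the 6 is implied.
A second above E in this key is F#.
A fourth above E in this key is A, lowered to Ab by the flat.
A sixth above E in this key is C.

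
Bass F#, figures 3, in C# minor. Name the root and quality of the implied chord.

F# minor

The figures 3 indicate a triad in root position.
In root position the bass is the root, so the root is F#.
The chord tones are F#, A, C#, giving F# minor.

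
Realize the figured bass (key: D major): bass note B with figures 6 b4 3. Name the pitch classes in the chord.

A third above B in this key is D.
A fourth above B in this key is E, lowered to Eb by the flat.
A sixth above B in this key is G.
Together with the bass B, this spells Eb augmented major seventh in second inversion.

B, D, Eb, G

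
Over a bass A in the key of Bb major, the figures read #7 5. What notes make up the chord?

The written figures #7 5 are shorthand for 7/5/3: the 3 is implied.
A third above A in this key is C.
A fifth above A in this key is Eb.
A seventh above A in this key is G, raised to G# by the sharp.

A, C, Eb, G#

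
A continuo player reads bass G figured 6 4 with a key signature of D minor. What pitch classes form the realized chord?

G, C, E

A fourth above G in this key is C.
A sixth above G in this key is E.
Together with the bass G, this spells C major in second inversion.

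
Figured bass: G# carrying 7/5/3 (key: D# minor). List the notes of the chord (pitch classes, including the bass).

G#, B, D#, F#

A third above G# in this key is B.
A fifth above G# in this key is D#.
A seventh above G# in this key is F#.
Together with the bass G#, this spells G# minor seventh in root position.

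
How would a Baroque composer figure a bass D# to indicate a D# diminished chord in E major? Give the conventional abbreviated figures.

no figures

D# is the root of D# diminished, so the chord is in root position.
A triad in root position is figured 5/3, conventionally abbreviated (no figures — root-position triad).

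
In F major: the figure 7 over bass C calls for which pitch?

Counting 6 letter steps above C lands on B; in F major, that letter is Bb.

Bb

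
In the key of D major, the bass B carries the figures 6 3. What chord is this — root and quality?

G major

The figures 6 3 indicate a triad in first inversion.
In first inversion the root lies a sixth above the bass: a sixth above B in D major is G.
The chord tones are B, D, G, giving G major.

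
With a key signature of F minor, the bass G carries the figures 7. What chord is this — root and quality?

The figures 7 indicate a seventh chord in root position.
In root position the bass is the root, so the root is G.
The chord tones are G, Bb, Db, F, giving G half-diminished seventh.

G half-diminished seventh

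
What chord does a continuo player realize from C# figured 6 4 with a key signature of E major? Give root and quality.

The figures 6 4 indicate a triad in second inversion.
In second inversion the root lies a fourth above the bass: a fourth above C# in E major is F#.
The chord tones are C#, F#, A, giving F# minor.

F# minor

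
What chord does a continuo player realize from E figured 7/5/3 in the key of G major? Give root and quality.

E minor seventh

The figures 7/5/3 indicate a seventh chord in root position.
In root position the bass is the root, so the root is E.
The chord tones are E, G, B, D, giving E minor seventh.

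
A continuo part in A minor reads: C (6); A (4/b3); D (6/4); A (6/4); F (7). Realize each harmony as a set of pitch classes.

C (6/3): C, E, A.
A (6/4/b3): A, Cb, D, F.
D (6/4): D, G, B.
A (6/4): A, D, F.
F (7/5/3): F, A, C, E.

C, E, A | A, Cb, D, F | D, G, B | A, D, F | F, A, C, E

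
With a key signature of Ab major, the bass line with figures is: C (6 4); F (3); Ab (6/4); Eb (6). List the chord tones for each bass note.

C, F, Ab | F, Ab, C | Ab, Db, F | Eb, G, C

C (6/4): C, F, Ab.
F (5/3): F, Ab, C.
Ab (6/4): Ab, Db, F.
Eb (6/3): Eb, G, C.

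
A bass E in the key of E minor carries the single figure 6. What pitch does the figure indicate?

Counting 5 letter steps above E lands on C; in E minor, that letter is C.

C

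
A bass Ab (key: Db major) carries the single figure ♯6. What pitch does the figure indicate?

F#

Counting 5 letter steps above Ab lands on F; in Db major, that letter is F.
The #6 figure raises it a semitone, giving F#.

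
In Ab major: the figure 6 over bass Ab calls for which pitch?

Counting 5 letter steps above Ab lands on F; in Ab major, that letter is F.

F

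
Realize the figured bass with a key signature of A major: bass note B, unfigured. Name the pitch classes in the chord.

An unfigured bass implies 5/3.
A third above B in this key is D.
A fifth above B in this key is F#.
Together with the bass B, this spells B minor in root position.

B, D, F#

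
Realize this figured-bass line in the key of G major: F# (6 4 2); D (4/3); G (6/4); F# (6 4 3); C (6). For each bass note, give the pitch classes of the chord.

F#, G, B, D | D, F#, G, B | G, C, E | F#, A, B, D | C, E, A

F# (6/4/2): F#, G, B, D.
D (6/4/3): D, F#, G, B.
G (6/4): G, C, E.
F# (6/4/3): F#, A, B, D.
C (6/3): C, E, A.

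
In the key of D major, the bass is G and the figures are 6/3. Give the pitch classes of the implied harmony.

G, B, E

A third above G in this key is B.
A sixth above G in this key is E.
Together with the bass G, this spells E minor in first inversion.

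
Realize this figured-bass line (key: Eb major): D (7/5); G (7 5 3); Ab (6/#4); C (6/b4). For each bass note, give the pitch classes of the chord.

D (7/5/3): D, F, Ab, C.
G (7/5/3): G, Bb, D, F.
Ab (6/#4): Ab, D#, F.
C (6/b4): C, Fb, Ab.

D, F, Ab, C | G, Bb, D, F | Ab, D#, F | C, Fb, Ab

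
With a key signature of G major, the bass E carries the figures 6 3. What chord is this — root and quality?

C major

The figures 6 3 indicate a triad in first inversion.
In first inversion the root lies a sixth above the bass: a sixth above E in G major is C.
The chord tones are E, G, C, giving C major.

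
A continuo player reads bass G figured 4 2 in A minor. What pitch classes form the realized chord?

The written figures 4 2 are shorthand for 6/4/2: the 6 is implied.
A second above G in this key is A.
A fourth above G in this key is C.
A sixth above G in this key is E.
Together with the bass G, this spells A minor seventh in third inversion.

G, A, C, E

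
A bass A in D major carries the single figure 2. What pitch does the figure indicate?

Counting 1 letter step above A lands on B; in D major, that letter is B.

B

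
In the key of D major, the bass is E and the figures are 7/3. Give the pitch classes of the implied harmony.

The written figures 7/3 are shorthand for 7/5/3: the 5 is implied.
A third above E in this key is G.
A fifth above E in this key is B.
A seventh above E in this key is D.
Together with the bass E, this spells E minor seventh in root position.

E, G, B, D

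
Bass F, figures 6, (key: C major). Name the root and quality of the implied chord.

D minor

The figures 6 indicate a triad in first inversion.
In first inversion the root lies a sixth above the bass: a sixth above F in C major is D.
The chord tones are F, A, D, giving D minor.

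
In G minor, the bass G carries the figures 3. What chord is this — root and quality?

G minor

The figures 3 indicate a triad in root position.
In root position the bass is the root, so the root is G.
The chord tones are G, Bb, D, giving G minor.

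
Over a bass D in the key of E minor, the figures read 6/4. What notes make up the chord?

D, G, B

A fourth above D in this key is G.
A sixth above D in this key is B.
Together with the bass D, this spells G major in second inversion.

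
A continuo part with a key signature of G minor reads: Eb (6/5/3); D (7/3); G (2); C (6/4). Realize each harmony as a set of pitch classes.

Eb, G, Bb, C | D, F, A, C | G, A, C, Eb | C, F, A

Eb (6/5/3): Eb, G, Bb, C.
D (7/5/3): D, F, A, C.
G (6/4/2): G, A, C, Eb.
C (6/4): C, F, A.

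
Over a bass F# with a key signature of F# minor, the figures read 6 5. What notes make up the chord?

The written figures 6 5 are shorthand for 6/5/3: the 3 is implied.
A third above F# in this key is A.
A fifth above F# in this key is C#.
A sixth above F# in this key is D.
Together with the bass F#, this spells D major seventh in first inversion.

F#, A, C#, D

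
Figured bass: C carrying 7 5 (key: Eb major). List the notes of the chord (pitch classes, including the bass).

The written figures 7 5 are shorthand for 7/5/3: the 3 is implied.
A third above C in this key is Eb.
A fifth above C in this key is G.
A seventh above C in this key is Bb.
Together with the bass C, this spells C minor seventh in root position.

C, Eb, G, Bb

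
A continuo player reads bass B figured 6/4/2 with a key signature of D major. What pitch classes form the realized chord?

A second above B in this key is C#.
A fourth above B in this key is E.
A sixth above B in this key is G.
Together with the bass B, this spells C# half-diminished seventh in third inversion.

B, C#, E, G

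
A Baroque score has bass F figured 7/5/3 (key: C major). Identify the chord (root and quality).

The figures 7/5/3 indicate a seventh chord in root position.
In root position the bass is the root, so the root is F.
The chord tones are F, A, C, E, giving F major seventh.

F major seventh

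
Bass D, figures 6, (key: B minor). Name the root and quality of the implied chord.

The figures 6 indicate a triad in first inversion.
In first inversion the root lies a sixth above the bass: a sixth above D in B minor is B.
The chord tones are D, F#, B, giving B minor.

B minor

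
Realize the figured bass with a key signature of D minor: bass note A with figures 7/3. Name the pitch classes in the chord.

A, C, E, G

The written figures 7/3 are shorthand for 7/5/3: the 5 is implied.
A third above A in this key is C.
A fifth above A in this key is E.
A seventh above A in this key is G.
Together with the bass A, this spells A minor seventh in root position.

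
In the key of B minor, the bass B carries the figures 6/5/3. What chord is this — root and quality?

The figures 6/5/3 indicate a seventh chord in first inversion.
In first inversion the root lies a sixth above the bass: a sixth above B in B minor is G.
The chord tones are B, D, F#, G, giving G major seventh.

G major seventh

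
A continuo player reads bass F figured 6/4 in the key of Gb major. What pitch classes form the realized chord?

A fourth above F in this key is Bb.
A sixth above F in this key is Db.
Together with the bass F, this spells Bb minor in second inversion.

F, Bb, Db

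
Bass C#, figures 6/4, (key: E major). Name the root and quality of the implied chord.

The figures 6/4 indicate a triad in second inversion.
In second inversion the root lies a fourth above the bass: a fourth above C# in E major is F#.
The chord tones are C#, F#, A, giving F# minor.

F# minor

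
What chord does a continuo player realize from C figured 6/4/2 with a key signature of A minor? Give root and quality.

D minor seventh

The figures 6/4/2 indicate a seventh chord in third inversion.
In third inversion the root lies a second above the bass: a second above C in A minor is D.
The chord tones are C, D, F, A, giving D minor seventh.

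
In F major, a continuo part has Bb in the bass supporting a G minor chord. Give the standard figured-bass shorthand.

Bb is the third of G minor, so the chord is in first inversion.
A triad in first inversion is figured 6/3, conventionally abbreviated 6.

6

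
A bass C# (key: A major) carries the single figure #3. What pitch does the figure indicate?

E#

Counting 2 letter steps above C# lands on E; in A major, that letter is E.
The #3 figure raises it a semitone, giving E#.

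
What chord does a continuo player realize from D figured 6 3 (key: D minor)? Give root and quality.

Bb major

The figures 6 3 indicate a triad in first inversion.
In first inversion the root lies a sixth above the bass: a sixth above D in D minor is Bb.
The chord tones are D, F, Bb, giving Bb major.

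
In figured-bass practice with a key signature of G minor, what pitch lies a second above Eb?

Counting 1 letter step above Eb lands on F; in G minor, that letter is F.

F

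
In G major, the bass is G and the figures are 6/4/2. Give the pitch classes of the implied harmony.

G, A, C, E

A second above G in this key is A.
A fourth above G in this key is C.
A sixth above G in this key is E.
Together with the bass G, this spells A minor seventh in third inversion.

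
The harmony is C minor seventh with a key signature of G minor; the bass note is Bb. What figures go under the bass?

4/2

Bb is the seventh of C minor seventh, so the chord is in third inversion.
A seventh chord in third inversion is figured 6/4/2, conventionally abbreviated 4/2.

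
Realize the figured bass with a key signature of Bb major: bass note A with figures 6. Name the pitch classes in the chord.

A, C, F

The written figures 6 are shorthand for 6/3: the 3 is implied.
A third above A in this key is C.
A sixth above A in this key is F.
Together with the bass A, this spells F major in first inversion.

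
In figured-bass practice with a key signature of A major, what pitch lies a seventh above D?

C#

Counting 6 letter steps above D lands on C; in A major, that letter is C#.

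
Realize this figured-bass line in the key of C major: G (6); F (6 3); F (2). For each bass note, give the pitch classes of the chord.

G (6/3): G, B, E.
F (6/3): F, A, D.
F (6/4/2): F, G, B, D.

G, B, E | F, A, D | F, G, B, D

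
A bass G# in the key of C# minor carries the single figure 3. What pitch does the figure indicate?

B

Counting 2 letter steps above G# lands on B; in C# minor, that letter is B.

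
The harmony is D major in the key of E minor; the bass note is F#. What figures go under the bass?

F# is the third of D major, so the chord is in first inversion.
A triad in first inversion is figured 6/3, conventionally abbreviated 6.

6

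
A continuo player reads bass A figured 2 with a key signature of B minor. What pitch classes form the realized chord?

The written figures 2 are shorthand for 6/4/2: the 6/4 are implied.
A second above A in this key is B.
A fourth above A in this key is D.
A sixth above A in this key is F#.
Together with the bass A, this spells B minor seventh in third inversion.

A, B, D, F#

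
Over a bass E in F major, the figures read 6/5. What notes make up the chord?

E, G, Bb, C

The written figures 6/5 are shorthand for 6/5/3: the 3 is implied.
A third above E in this key is G.
A fifth above E in this key is Bb.
A sixth above E in this key is C.
Together with the bass E, this spells C dominant seventh in first inversion.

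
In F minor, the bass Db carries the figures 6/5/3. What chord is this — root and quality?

The figures 6/5/3 indicate a seventh chord in first inversion.
In first inversion the root lies a sixth above the bass: a sixth above Db in F minor is Bb.
The chord tones are Db, F, Ab, Bb, giving Bb minor seventh.

Bb minor seventh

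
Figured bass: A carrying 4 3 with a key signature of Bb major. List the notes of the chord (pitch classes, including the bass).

The written figures 4 3 are shorthand for 6/4/3: the 6 is implied.
A third above A in this key is C.
A fourth above A in this key is D.
A sixth above A in this key is F.
Together with the bass A, this spells D minor seventh in second inversion.

A, C, D, F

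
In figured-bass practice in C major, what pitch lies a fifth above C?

G

Counting 4 letter steps above C lands on G; in C major, that letter is G.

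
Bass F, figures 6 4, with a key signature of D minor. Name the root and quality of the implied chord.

Bb major

The figures 6 4 indicate a triad in second inversion.
In second inversion the root lies a fourth above the bass: a fourth above F in D minor is Bb.
The chord tones are F, Bb, D, giving Bb major.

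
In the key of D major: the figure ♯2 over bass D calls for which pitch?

Counting 1 letter step above D lands on E; in D major, that letter is E.
The #2 figure raises it a semitone, giving E#.

E#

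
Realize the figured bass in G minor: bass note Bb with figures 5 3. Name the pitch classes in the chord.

A third above Bb in this key is D.
A fifth above Bb in this key is F.
Together with the bass Bb, this spells Bb major in root position.

Bb, D, F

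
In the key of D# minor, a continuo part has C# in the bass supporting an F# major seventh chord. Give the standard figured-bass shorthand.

C# is the fifth of F# major seventh, so the chord is in second inversion.
A seventh chord in second inversion is figured 6/4/3, conventionally abbreviated 4/3.

4/3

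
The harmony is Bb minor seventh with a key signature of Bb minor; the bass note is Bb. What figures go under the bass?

Bb is the root of Bb minor seventh, so the chord is in root position.
A seventh chord in root position is figured 7/5/3, conventionally abbreviated 7.

7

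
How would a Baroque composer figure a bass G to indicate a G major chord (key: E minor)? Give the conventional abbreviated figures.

no figures

G is the root of G major, so the chord is in root position.
A triad in root position is figured 5/3, conventionally abbreviated (no figures — root-position triad).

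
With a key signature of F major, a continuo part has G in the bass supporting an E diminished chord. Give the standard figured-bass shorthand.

G is the third of E diminished, so the chord is in first inversion.
A triad in first inversion is figured 6/3, conventionally abbreviated 6.

6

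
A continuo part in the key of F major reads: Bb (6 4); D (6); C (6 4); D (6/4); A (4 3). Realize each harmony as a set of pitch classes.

Bb, E, G | D, F, Bb | C, F, A | D, G, Bb | A, C, D, F

Bb (6/4): Bb, E, G.
D (6/3): D, F, Bb.
C (6/4): C, F, A.
D (6/4): D, G, Bb.
A (6/4/3): A, C, D, F.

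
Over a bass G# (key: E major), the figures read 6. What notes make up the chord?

The written figures 6 are shorthand for 6/3: the 3 is implied.
A third above G# in this key is B.
A sixth above G# in this key is E.
Together with the bass G#, this spells E major in first inversion.

G#, B, E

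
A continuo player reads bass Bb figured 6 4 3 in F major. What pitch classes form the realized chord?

A third above Bb in this key is D.
A fourth above Bb in this key is E.
A sixth above Bb in this key is G.
Together with the bass Bb, this spells E half-diminished seventh in second inversion.

Bb, D, E, G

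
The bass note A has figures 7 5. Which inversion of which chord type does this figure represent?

7 5 is shorthand for 7/5/3.
Intervals of 7/5/3 above the bass form a seventh chord; the bass is the root, so this is root position.

seventh chord, root position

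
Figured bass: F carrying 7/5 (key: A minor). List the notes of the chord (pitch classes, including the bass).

F, A, C, E

The written figures 7/5 are shorthand for 7/5/3: the 3 is implied.
A third above F in this key is A.
A fifth above F in this key is C.
A seventh above F in this key is E.
Together with the bass F, this spells F major seventh in root position.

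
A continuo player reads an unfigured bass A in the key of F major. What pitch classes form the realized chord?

A, C, E

An unfigured bass implies 5/3.
A third above A in this key is C.
A fifth above A in this key is E.
Together with the bass A, this spells A minor in root position.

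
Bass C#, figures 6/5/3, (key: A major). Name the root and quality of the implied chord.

The figures 6/5/3 indicate a seventh chord in first inversion.
In first inversion the root lies a sixth above the bass: a sixth above C# in A major is A.
The chord tones are C#, E, G#, A, giving A major seventh.

A major seventh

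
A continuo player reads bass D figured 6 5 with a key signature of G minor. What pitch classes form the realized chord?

D, F, A, Bb

The written figures 6 5 are shorthand for 6/5/3: the 3 is implied.
A third above D in this key is F.
A fifth above D in this key is A.
A sixth above D in this key is Bb.
Together with the bass D, this spells Bb major seventh in first inversion.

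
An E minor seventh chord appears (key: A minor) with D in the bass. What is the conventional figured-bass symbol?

D is the seventh of E minor seventh, so the chord is in third inversion.
A seventh chord in third inversion is figured 6/4/2, conventionally abbreviated 4/2.

4/2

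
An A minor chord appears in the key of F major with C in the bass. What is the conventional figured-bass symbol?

C is the third of A minor, so the chord is in first inversion.
A triad in first inversion is figured 6/3, conventionally abbreviated 6.

6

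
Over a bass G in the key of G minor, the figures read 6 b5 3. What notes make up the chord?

A third above G in this key is Bb.
A fifth above G in this key is D, lowered to Db by the flat.
A sixth above G in this key is Eb.
Together with the bass G, this spells Eb dominant seventh in first inversion.

G, Bb, Db, Eb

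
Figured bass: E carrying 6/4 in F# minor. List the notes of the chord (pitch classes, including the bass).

A fourth above E in this key is A.
A sixth above E in this key is C#.
Together with the bass E, this spells A major in second inversion.

E, A, C#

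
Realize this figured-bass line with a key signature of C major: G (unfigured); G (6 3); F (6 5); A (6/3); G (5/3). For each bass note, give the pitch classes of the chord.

G, B, D | G, B, E | F, A, C, D | A, C, F | G, B, D

G (5/3): G, B, D.
G (6/3): G, B, E.
F (6/5/3): F, A, C, D.
A (6/3): A, C, F.
G (5/3): G, B, D.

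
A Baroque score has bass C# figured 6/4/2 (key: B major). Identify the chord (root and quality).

D# minor seventh

The figures 6/4/2 indicate a seventh chord in third inversion.
In third inversion the root lies a second above the bass: a second above C# in B major is D#.
The chord tones are C#, D#, F#, A#, giving D# minor seventh.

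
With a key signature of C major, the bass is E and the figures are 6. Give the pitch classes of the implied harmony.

The written figures 6 are shorthand for 6/3: the 3 is implied.
A third above E in this key is G.
A sixth above E in this key is C.
Together with the bass E, this spells C major in first inversion.

E, G, C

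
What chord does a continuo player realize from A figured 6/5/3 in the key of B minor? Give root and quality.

F# minor seventh

The figures 6/5/3 indicate a seventh chord in first inversion.
In first inversion the root lies a sixth above the bass: a sixth above A in B minor is F#.
The chord tones are A, C#, E, F#, giving F# minor seventh.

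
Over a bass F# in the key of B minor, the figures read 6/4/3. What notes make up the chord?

A third above F# in this key is A.
A fourth above F# in this key is B.
A sixth above F# in this key is D.
Together with the bass F#, this spells B minor seventh in second inversion.

F#, A, B, D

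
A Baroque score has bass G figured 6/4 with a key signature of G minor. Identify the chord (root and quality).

The figures 6/4 indicate a triad in second inversion.
In second inversion the root lies a fourth above the bass: a fourth above G in G minor is C.
The chord tones are G, C, Eb, giving C minor.

C minor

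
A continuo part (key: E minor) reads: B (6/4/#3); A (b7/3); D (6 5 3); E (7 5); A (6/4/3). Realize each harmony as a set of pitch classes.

B (6/4/#3): B, D#, E, G.
A (b7/5/3): A, C, E, Gb.
D (6/5/3): D, F#, A, B.
E (7/5/3): E, G, B, D.
A (6/4/3): A, C, D, F#.

B, D#, E, G | A, C, E, Gb | D, F#, A, B | E, G, B, D | A, C, D, F#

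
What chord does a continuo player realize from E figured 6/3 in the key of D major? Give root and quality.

C# diminished

The figures 6/3 indicate a triad in first inversion.
In first inversion the root lies a sixth above the bass: a sixth above E in D major is C#.
The chord tones are E, G, C#, giving C# diminished.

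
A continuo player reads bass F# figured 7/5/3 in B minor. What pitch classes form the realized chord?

A third above F# in this key is A.
A fifth above F# in this key is C#.
A seventh above F# in this key is E.
Together with the bass F#, this spells F# minor seventh in root position.

F#, A, C#, E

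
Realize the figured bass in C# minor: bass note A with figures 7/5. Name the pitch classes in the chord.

A, C#, E, G#

The written figures 7/5 are shorthand for 7/5/3: the 3 is implied.
A third above A in this key is C#.
A fifth above A in this key is E.
A seventh above A in this key is G#.
Together with the bass A, this spells A major seventh in root position.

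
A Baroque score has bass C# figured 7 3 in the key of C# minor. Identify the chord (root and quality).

The figures 7 3 indicate a seventh chord in root position.
In root position the bass is the root, so the root is C#.
The chord tones are C#, E, G#, B, giving C# minor seventh.

C# minor seventh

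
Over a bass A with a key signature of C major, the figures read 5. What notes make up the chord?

The written figures 5 are shorthand for 5/3: the 3 is implied.
A third above A in this key is C.
A fifth above A in this key is E.
Together with the bass A, this spells A minor in root position.

A, C, E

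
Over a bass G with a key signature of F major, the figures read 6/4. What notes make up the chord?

G, C, E

A fourth above G in this key is C.
A sixth above G in this key is E.
Together with the bass G, this spells C major in second inversion.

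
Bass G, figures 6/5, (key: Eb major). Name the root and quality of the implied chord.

Eb major seventh

The figures 6/5 indicate a seventh chord in first inversion.
In first inversion the root lies a sixth above the bass: a sixth above G in Eb major is Eb.
The chord tones are G, Bb, D, Eb, giving Eb major seventh.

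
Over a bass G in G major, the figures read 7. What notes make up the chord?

The written figures 7 are shorthand for 7/5/3: the 5/3 are implied.
A third above G in this key is B.
A fifth above G in this key is D.
A seventh above G in this key is F#.
Together with the bass G, this spells G major seventh in root position.

G, B, D, F#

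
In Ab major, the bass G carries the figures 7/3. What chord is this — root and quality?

The figures 7/3 indicate a seventh chord in root position.
In root position the bass is the root, so the root is G.
The chord tones are G, Bb, Db, F, giving G half-diminished seventh.

G half-diminished seventh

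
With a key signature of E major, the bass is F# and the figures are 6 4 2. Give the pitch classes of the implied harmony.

F#, G#, B, D#

A second above F# in this key is G#.
A fourth above F# in this key is B.
A sixth above F# in this key is D#.
Together with the bass F#, this spells G# minor seventh in third inversion.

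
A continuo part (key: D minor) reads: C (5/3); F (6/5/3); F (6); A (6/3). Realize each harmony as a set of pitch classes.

C, E, G | F, A, C, D | F, A, D | A, C, F

C (5/3): C, E, G.
F (6/5/3): F, A, C, D.
F (6/3): F, A, D.
A (6/3): A, C, F.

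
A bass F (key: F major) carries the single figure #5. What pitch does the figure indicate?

C#

Counting 4 letter steps above F lands on C; in F major, that letter is C.
The #5 figure raises it a semitone, giving C#.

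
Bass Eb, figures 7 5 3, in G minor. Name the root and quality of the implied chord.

The figures 7 5 3 indicate a seventh chord in root position.
In root position the bass is the root, so the root is Eb.
The chord tones are Eb, G, Bb, D, giving Eb major seventh.

Eb major seventh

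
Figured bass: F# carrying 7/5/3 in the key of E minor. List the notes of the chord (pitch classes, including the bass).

A third above F# in this key is A.
A fifth above F# in this key is C.
A seventh above F# in this key is E.
Together with the bass F#, this spells F# half-diminished seventh in root position.

F#, A, C, E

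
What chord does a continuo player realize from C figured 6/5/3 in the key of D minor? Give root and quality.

The figures 6/5/3 indicate a seventh chord in first inversion.
In first inversion the root lies a sixth above the bass: a sixth above C in D minor is A.
The chord tones are C, E, G, A, giving A minor seventh.

A minor seventh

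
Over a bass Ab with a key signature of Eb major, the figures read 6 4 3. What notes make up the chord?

A third above Ab in this key is C.
A fourth above Ab in this key is D.
A sixth above Ab in this key is F.
Together with the bass Ab, this spells D half-diminished seventh in second inversion.

Ab, C, D, F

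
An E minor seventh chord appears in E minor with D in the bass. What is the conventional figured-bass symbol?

D is the seventh of E minor seventh, so the chord is in third inversion.
A seventh chord in third inversion is figured 6/4/2, conventionally abbreviated 4/2.

4/2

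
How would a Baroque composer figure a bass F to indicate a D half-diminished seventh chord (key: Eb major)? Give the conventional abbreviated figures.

F is the third of D half-diminished seventh, so the chord is in first inversion.
A seventh chord in first inversion is figured 6/5/3, conventionally abbreviated 6/5.

6/5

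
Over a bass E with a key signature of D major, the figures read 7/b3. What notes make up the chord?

E, Gb, B, D

The written figures 7/b3 are shorthand for 7/5/3: the 5 is implied.
A third above E in this key is G, lowered to Gb by the flat.
A fifth above E in this key is B.
A seventh above E in this key is D.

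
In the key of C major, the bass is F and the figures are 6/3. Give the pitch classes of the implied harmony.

A third above F in this key is A.
A sixth above F in this key is D.
Together with the bass F, this spells D minor in first inversion.

F, A, D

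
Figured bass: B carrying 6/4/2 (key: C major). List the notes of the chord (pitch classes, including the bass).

B, C, E, G

A second above B in this key is C.
A fourth above B in this key is E.
A sixth above B in this key is G.
Together with the bass B, this spells C major seventh in third inversion.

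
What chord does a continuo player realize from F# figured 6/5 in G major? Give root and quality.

The figures 6/5 indicate a seventh chord in first inversion.
In first inversion the root lies a sixth above the bass: a sixth above F# in G major is D.
The chord tones are F#, A, C, D, giving D dominant seventh.

D dominant seventh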